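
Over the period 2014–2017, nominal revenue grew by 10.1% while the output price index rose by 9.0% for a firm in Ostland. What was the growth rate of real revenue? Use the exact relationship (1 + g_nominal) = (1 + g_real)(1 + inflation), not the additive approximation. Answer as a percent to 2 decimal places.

1.01%

(1 + g_nom) = (1 + g_real)(1 + π), so g_real = 1.1010 / 1.0900 − 1 = 0.01009.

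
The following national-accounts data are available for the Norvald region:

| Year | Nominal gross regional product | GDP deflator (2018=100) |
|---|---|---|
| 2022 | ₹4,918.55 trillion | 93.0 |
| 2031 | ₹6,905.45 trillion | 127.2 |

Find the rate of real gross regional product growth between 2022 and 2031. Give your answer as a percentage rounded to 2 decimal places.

Real gross regional product 2022 = 4918.55 / 0.930 = 5288.76.
Real gross regional product 2031 = 6905.45 / 1.272 = 5428.81.
Real growth = 5428.81 / 5288.76 − 1 = 0.0265.

2.65%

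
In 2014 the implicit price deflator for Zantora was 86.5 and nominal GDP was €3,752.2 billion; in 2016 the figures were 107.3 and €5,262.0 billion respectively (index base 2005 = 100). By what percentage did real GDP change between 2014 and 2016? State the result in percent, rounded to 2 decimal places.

Real GDP 2014 = 3752.2 / 0.865 = 4337.80.
Real GDP 2016 = 5262.0 / 1.073 = 4904.01.
Real growth = 4904.01 / 4337.80 − 1 = 0.1305.

13.05%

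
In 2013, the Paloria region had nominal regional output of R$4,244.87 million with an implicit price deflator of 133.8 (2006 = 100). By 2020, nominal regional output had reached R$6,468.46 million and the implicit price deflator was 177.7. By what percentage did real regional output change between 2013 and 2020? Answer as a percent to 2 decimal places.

14.74%

Deflate each year: 2013 → 4244.87/1.338 = 3172.55; 2020 → 6468.46/1.777 = 3640.10.
So real regional output changed by 3640.10/3172.55 − 1 = 0.1474, i.e. 14.74%.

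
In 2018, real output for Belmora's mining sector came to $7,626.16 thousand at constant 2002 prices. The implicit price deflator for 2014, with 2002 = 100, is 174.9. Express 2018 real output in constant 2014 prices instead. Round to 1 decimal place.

$13,338.2 thousand

Real output in 2014 prices = Real output in 2002 prices × (P_2014/P_2002) = 7626.16 × 1.749 = 13338.15.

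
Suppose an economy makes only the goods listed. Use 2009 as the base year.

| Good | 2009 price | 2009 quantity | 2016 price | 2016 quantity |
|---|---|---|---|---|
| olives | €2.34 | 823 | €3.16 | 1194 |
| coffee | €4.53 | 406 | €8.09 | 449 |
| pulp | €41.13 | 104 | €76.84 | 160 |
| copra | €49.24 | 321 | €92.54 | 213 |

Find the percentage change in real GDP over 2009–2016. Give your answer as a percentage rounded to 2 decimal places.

-8.18%

Real GDP 2009 = Nominal GDP 2009 = 2.34·823 + 4.53·406 + 41.13·104 + 49.24·321 = 23848.56.
Real GDP 2016 (at 2009 prices) = 2.34·1194 + 4.53·449 + 41.13·160 + 49.24·213 = 21896.85.
Real growth = 21896.85/23848.56 − 1 = -0.0818.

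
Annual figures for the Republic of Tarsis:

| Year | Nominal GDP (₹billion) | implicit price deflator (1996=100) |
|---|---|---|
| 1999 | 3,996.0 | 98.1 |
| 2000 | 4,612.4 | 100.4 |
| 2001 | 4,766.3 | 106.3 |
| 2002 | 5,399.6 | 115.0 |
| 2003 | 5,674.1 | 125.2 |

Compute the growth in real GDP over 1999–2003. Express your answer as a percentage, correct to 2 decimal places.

Real GDP 1999 = 3996.0/0.981 = 4073.39.
Real GDP 2003 = 5674.1/1.252 = 4532.03.
Change = 4532.03/4073.39 − 1 = 0.1126.

11.26%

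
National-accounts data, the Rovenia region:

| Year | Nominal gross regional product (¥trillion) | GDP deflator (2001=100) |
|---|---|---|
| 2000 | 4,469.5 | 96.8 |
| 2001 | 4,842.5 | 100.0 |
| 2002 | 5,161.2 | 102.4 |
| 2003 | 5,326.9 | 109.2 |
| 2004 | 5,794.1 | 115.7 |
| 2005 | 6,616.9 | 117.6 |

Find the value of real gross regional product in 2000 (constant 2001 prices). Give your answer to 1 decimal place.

Real gross regional product 2000 = 4469.5 / 0.968 = 4617.25.

¥4,617.3 trillion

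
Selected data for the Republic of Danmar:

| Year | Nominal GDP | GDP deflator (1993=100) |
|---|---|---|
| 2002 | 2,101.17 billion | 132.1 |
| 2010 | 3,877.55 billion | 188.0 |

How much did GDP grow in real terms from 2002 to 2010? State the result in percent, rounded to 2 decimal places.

Real GDP 2002 = 2101.17 / 1.321 = 1590.59.
Real GDP 2010 = 3877.55 / 1.880 = 2062.53.
Real growth = 2062.53 / 1590.59 − 1 = 0.2967.

29.67%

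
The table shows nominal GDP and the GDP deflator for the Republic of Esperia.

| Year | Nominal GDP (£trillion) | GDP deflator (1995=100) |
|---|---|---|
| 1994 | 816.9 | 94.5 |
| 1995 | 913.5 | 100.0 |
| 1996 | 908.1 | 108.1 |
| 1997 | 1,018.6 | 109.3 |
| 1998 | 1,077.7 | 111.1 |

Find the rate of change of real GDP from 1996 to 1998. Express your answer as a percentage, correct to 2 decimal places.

15.47%

Real GDP 1996 = 908.1/1.081 = 840.06.
Real GDP 1998 = 1077.7/1.111 = 970.03.
Change = 970.03/840.06 − 1 = 0.1547.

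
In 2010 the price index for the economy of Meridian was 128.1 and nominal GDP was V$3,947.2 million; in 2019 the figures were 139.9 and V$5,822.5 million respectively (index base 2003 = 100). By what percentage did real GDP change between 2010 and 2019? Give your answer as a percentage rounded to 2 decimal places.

35.07%

Deflate each year: 2010 → 3947.2/1.281 = 3081.34; 2019 → 5822.5/1.399 = 4161.90.
So real GDP changed by 4161.90/3081.34 − 1 = 0.3507, i.e. 35.07%.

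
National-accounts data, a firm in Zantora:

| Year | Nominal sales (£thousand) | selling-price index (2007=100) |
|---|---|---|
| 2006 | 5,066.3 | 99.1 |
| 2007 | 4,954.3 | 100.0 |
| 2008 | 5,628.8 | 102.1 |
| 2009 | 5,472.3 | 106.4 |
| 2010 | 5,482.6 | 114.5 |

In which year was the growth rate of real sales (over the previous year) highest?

2008

2007: real = 4954.3/1.000 = 4954.30; growth vs 2006 (5112.31) = -3.09%.
2008: real = 5628.8/1.021 = 5513.03; growth vs 2007 (4954.30) = 11.28%.
2009: real = 5472.3/1.064 = 5143.14; growth vs 2008 (5513.03) = -6.71%.
2010: real = 5482.6/1.145 = 4788.30; growth vs 2009 (5143.14) = -6.90%.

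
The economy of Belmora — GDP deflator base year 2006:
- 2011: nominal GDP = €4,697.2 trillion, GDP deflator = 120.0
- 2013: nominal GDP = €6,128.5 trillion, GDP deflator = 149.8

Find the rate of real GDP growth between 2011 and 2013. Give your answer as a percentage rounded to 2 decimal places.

4.52%

Real GDP 2011 = 4697.2 / 1.200 = 3914.33.
Real GDP 2013 = 6128.5 / 1.498 = 4091.12.
Real growth = 4091.12 / 3914.33 − 1 = 0.0452.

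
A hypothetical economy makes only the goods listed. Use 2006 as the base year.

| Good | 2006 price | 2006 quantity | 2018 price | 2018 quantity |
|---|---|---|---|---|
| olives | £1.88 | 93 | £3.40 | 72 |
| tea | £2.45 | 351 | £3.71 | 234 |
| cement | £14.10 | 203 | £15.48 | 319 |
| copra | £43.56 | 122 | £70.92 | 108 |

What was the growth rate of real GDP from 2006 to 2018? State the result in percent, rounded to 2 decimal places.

7.60%

Real GDP 2006 = Nominal GDP 2006 = 1.88·93 + 2.45·351 + 14.10·203 + 43.56·122 = 9211.41.
Real GDP 2018 (at 2006 prices) = 1.88·72 + 2.45·234 + 14.10·319 + 43.56·108 = 9911.04.
Real growth = 9911.04/9211.41 − 1 = 0.0760.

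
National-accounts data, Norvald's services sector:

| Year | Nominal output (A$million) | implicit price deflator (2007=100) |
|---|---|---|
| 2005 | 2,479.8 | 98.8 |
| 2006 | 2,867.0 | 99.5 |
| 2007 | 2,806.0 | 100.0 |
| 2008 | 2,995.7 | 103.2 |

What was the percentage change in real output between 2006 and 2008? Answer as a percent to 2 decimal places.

0.74%

Real output 2006 = 2867.0/0.995 = 2881.41.
Real output 2008 = 2995.7/1.032 = 2902.81.
Change = 2902.81/2881.41 − 1 = 0.0074.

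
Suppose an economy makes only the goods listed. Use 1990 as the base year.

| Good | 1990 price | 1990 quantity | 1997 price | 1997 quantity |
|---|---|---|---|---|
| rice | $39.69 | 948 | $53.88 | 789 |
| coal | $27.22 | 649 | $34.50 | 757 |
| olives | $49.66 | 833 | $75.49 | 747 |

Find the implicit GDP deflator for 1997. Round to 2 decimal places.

140.44

Nominal GDP 1997 = 53.88·789 + 34.50·757 + 75.49·747 = 125018.85.
Real GDP 1997 (at 1990 prices) = 39.69·789 + 27.22·757 + 49.66·747 = 89016.97.
Deflator = Nominal/Real × 100 = 125018.85/89016.97 × 100 = 140.444.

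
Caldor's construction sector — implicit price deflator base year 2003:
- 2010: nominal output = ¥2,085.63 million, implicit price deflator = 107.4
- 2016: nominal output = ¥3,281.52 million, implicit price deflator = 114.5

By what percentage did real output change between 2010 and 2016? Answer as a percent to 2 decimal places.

47.58%

Real output 2010 = 2085.63 / 1.074 = 1941.93.
Real output 2016 = 3281.52 / 1.145 = 2865.96.
Real growth = 2865.96 / 1941.93 − 1 = 0.4758.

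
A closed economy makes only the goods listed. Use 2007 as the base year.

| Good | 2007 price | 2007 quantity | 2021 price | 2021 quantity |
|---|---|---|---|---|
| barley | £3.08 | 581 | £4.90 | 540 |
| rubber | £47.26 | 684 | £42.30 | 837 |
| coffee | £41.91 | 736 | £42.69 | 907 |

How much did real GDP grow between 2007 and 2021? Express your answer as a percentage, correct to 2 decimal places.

Real GDP 2007 = Nominal GDP 2007 = 3.08·581 + 47.26·684 + 41.91·736 = 64961.08.
Real GDP 2021 (at 2007 prices) = 3.08·540 + 47.26·837 + 41.91·907 = 79232.19.
Real growth = 79232.19/64961.08 − 1 = 0.2197.

21.97%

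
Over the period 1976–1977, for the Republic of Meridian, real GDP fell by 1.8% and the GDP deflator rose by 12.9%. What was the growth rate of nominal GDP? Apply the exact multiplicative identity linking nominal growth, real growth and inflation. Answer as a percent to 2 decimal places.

(1 + g_nom) = (1 + g_real)(1 + π) = 0.9820 × 1.1290 = 1.10868.

10.87%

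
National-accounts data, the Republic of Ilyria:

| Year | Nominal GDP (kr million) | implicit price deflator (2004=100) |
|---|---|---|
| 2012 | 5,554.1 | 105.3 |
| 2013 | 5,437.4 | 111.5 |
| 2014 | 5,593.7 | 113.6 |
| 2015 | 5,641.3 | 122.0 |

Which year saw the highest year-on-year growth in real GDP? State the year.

2014

2013: real = 5437.4/1.115 = 4876.59; growth vs 2012 (5274.55) = -7.54%.
2014: real = 5593.7/1.136 = 4924.03; growth vs 2013 (4876.59) = 0.97%.
2015: real = 5641.3/1.220 = 4624.02; growth vs 2014 (4924.03) = -6.09%.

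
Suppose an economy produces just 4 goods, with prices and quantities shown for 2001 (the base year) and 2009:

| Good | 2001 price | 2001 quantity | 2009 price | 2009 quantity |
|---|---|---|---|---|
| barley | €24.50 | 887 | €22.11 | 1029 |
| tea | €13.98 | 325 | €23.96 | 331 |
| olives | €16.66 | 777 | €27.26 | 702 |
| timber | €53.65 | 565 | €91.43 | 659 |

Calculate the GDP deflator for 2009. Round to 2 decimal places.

Nominal GDP 2009 = 22.11·1029 + 23.96·331 + 27.26·702 + 91.43·659 = 110070.84.
Real GDP 2009 (at 2001 prices) = 24.50·1029 + 13.98·331 + 16.66·702 + 53.65·659 = 76888.55.
Deflator = Nominal/Real × 100 = 110070.84/76888.55 × 100 = 143.156.

143.16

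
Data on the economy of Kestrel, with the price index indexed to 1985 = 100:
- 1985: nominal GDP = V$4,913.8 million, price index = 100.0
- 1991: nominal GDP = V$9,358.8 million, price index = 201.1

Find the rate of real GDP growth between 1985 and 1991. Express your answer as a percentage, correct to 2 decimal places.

Deflate each year: 1985 → 4913.8/1.000 = 4913.80; 1991 → 9358.8/2.011 = 4653.80.
So real GDP changed by 4653.80/4913.80 − 1 = -0.0529, i.e. -5.29%.

-5.29%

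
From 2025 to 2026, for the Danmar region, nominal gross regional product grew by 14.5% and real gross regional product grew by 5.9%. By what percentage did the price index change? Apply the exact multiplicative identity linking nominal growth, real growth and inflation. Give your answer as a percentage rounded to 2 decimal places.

(1 + g_nom) = (1 + g_real)(1 + π), so π = 1.1450 / 1.0590 − 1 = 0.08121.

8.12%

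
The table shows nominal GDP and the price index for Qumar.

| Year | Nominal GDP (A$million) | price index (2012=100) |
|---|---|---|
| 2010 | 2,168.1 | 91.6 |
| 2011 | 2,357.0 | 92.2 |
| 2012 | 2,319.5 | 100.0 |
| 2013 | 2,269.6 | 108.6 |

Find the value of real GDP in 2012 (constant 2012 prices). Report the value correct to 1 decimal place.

A$2,319.5 million

Real GDP 2012 = 2319.5 / 1.000 = 2319.50.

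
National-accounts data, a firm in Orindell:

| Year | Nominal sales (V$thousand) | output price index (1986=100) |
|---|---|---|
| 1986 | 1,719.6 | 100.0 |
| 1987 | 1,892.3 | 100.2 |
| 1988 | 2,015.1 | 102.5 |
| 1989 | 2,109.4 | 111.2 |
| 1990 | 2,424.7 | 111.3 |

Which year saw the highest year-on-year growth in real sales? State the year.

1990

1987: real = 1892.3/1.002 = 1888.52; growth vs 1986 (1719.60) = 9.82%.
1988: real = 2015.1/1.025 = 1965.95; growth vs 1987 (1888.52) = 4.10%.
1989: real = 2109.4/1.112 = 1896.94; growth vs 1988 (1965.95) = -3.51%.
1990: real = 2424.7/1.113 = 2178.53; growth vs 1989 (1896.94) = 14.84%.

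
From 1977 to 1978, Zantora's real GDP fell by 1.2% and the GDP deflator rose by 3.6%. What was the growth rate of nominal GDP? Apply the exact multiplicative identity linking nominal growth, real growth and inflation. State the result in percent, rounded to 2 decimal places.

(1 + g_nom) = (1 + g_real)(1 + π) = 0.9880 × 1.0360 = 1.02357.

2.36%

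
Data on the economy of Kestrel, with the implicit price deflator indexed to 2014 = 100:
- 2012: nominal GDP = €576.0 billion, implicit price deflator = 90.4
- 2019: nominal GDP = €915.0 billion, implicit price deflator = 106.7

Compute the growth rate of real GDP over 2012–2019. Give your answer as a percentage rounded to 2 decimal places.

34.59%

Deflate each year: 2012 → 576.0/0.904 = 637.17; 2019 → 915.0/1.067 = 857.54.
So real GDP changed by 857.54/637.17 − 1 = 0.3459, i.e. 34.59%.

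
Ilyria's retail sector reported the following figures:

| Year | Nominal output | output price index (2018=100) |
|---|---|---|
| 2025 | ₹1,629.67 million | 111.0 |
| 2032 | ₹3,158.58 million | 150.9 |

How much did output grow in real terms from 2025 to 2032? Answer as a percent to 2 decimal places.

42.57%

Real output 2025 = 1629.67 / 1.110 = 1468.17.
Real output 2032 = 3158.58 / 1.509 = 2093.16.
Real growth = 2093.16 / 1468.17 − 1 = 0.4257.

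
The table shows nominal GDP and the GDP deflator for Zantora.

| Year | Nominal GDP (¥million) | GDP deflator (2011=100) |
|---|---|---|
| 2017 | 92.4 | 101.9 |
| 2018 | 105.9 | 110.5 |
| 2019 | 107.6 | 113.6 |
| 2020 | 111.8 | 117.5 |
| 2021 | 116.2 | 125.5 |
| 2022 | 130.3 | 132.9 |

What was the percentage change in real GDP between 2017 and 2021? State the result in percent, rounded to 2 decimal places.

Real GDP 2017 = 92.4/1.019 = 90.68.
Real GDP 2021 = 116.2/1.255 = 92.59.
Change = 92.59/90.68 − 1 = 0.0211.

2.11%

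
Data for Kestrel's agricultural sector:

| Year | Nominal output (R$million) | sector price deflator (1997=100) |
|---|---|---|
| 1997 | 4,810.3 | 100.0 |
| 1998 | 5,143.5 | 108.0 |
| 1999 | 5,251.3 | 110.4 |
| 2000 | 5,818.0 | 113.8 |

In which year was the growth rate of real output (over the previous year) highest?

1998: real = 5143.5/1.080 = 4762.50; growth vs 1997 (4810.30) = -0.99%.
1999: real = 5251.3/1.104 = 4756.61; growth vs 1998 (4762.50) = -0.12%.
2000: real = 5818.0/1.138 = 5112.48; growth vs 1999 (4756.61) = 7.48%.

2000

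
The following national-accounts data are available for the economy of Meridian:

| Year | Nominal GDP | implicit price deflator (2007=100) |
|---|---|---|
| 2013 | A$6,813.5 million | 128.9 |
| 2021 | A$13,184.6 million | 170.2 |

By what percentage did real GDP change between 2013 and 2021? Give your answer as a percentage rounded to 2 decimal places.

46.55%

Real GDP 2013 = 6813.5 / 1.289 = 5285.88.
Real GDP 2021 = 13184.6 / 1.702 = 7746.53.
Real growth = 7746.53 / 5285.88 − 1 = 0.4655.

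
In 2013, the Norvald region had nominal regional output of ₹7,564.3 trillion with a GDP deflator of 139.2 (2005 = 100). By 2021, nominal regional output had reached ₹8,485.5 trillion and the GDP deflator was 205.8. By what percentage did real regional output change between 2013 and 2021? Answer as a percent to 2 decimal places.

Real regional output 2013 = 7564.3 / 1.392 = 5434.12.
Real regional output 2021 = 8485.5 / 2.058 = 4123.18.
Real growth = 4123.18 / 5434.12 − 1 = -0.2412.

-24.12%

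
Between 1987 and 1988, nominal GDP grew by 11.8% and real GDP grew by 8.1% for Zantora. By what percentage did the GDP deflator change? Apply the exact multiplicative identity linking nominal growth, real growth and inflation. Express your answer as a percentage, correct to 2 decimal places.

(1 + g_nom) = (1 + g_real)(1 + π), so π = 1.1180 / 1.0810 − 1 = 0.03423.

3.42%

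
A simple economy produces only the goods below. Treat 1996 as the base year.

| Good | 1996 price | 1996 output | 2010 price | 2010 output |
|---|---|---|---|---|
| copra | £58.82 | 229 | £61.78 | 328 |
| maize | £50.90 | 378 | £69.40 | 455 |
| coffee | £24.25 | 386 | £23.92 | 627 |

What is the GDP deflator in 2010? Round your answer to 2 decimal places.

115.92

Nominal GDP 2010 = 61.78·328 + 69.40·455 + 23.92·627 = 66838.68.
Real GDP 2010 (at 1996 prices) = 58.82·328 + 50.90·455 + 24.25·627 = 57657.21.
Deflator = Nominal/Real × 100 = 66838.68/57657.21 × 100 = 115.924.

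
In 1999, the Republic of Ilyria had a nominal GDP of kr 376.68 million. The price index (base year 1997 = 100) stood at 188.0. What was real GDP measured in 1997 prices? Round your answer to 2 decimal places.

kr 200.36 million

Real GDP = Nominal / (price index/100) = 376.68 / 1.880 = 200.36.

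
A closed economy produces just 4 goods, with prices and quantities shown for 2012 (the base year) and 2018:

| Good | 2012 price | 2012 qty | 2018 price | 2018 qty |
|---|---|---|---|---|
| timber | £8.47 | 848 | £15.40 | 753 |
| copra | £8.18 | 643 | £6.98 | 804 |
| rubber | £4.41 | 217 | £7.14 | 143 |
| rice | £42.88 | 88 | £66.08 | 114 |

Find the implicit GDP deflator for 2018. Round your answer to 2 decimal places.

Nominal GDP 2018 = 15.40·753 + 6.98·804 + 7.14·143 + 66.08·114 = 25762.26.
Real GDP 2018 (at 2012 prices) = 8.47·753 + 8.18·804 + 4.41·143 + 42.88·114 = 18473.58.
Deflator = Nominal/Real × 100 = 25762.26/18473.58 × 100 = 139.455.

139.45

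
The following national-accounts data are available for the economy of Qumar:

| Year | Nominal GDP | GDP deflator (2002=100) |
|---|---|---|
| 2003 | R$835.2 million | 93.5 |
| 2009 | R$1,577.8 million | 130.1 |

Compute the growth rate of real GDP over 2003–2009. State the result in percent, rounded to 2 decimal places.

Real GDP 2003 = 835.2 / 0.935 = 893.26.
Real GDP 2009 = 1577.8 / 1.301 = 1212.76.
Real growth = 1212.76 / 893.26 − 1 = 0.3577.

35.77%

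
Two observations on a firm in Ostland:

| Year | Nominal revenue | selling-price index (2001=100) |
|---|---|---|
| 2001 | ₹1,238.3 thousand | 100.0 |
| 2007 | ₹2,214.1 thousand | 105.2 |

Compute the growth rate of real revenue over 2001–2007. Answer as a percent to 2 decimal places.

69.96%

Real revenue 2001 = 1238.3 / 1.000 = 1238.30.
Real revenue 2007 = 2214.1 / 1.052 = 2104.66.
Real growth = 2104.66 / 1238.30 − 1 = 0.6996.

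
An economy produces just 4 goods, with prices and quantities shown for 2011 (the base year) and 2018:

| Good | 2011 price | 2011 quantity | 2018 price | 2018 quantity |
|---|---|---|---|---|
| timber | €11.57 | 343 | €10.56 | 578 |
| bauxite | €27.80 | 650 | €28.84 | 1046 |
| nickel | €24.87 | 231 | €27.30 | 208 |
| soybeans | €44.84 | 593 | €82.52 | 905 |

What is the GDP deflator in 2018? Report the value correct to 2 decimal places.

Nominal GDP 2018 = 10.56·578 + 28.84·1046 + 27.30·208 + 82.52·905 = 116629.32.
Real GDP 2018 (at 2011 prices) = 11.57·578 + 27.80·1046 + 24.87·208 + 44.84·905 = 81519.42.
Deflator = Nominal/Real × 100 = 116629.32/81519.42 × 100 = 143.069.

143.07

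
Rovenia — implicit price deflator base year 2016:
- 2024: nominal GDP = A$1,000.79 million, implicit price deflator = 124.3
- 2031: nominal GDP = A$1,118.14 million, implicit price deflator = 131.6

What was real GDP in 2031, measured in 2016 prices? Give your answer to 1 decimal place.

A$849.7 million

Real GDP = Nominal / (implicit price deflator/100) = 1118.14 / 1.316 = 849.65.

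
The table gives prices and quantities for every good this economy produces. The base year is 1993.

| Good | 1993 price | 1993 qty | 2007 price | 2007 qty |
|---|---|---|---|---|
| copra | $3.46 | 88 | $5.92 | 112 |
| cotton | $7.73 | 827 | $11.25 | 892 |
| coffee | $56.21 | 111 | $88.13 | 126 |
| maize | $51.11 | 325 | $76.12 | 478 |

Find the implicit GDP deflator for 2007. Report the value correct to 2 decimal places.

Nominal GDP 2007 = 5.92·112 + 11.25·892 + 88.13·126 + 76.12·478 = 58187.78.
Real GDP 2007 (at 1993 prices) = 3.46·112 + 7.73·892 + 56.21·126 + 51.11·478 = 38795.72.
Deflator = Nominal/Real × 100 = 58187.78/38795.72 × 100 = 149.985.

149.99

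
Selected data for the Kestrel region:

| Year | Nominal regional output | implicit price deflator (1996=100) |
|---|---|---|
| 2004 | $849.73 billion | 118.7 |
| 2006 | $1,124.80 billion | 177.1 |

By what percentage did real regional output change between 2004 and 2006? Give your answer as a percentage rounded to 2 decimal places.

-11.28%

Deflate each year: 2004 → 849.73/1.187 = 715.86; 2006 → 1124.80/1.771 = 635.12.
So real regional output changed by 635.12/715.86 − 1 = -0.1128, i.e. -11.28%.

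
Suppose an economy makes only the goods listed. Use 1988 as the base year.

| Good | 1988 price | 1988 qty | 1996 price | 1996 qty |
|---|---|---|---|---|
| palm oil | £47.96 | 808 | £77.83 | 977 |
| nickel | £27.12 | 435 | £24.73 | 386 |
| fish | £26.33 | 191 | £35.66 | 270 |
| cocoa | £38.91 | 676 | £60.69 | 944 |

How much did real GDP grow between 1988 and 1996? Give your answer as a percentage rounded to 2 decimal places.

23.55%

Real GDP 1988 = Nominal GDP 1988 = 47.96·808 + 27.12·435 + 26.33·191 + 38.91·676 = 81881.07.
Real GDP 1996 (at 1988 prices) = 47.96·977 + 27.12·386 + 26.33·270 + 38.91·944 = 101165.38.
Real growth = 101165.38/81881.07 − 1 = 0.2355.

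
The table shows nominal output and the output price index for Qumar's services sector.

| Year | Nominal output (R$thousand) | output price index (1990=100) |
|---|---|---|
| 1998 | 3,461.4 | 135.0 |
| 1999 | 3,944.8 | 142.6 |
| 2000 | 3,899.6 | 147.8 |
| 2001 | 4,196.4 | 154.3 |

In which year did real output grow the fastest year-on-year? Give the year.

1999: real = 3944.8/1.426 = 2766.34; growth vs 1998 (2564.00) = 7.89%.
2000: real = 3899.6/1.478 = 2638.43; growth vs 1999 (2766.34) = -4.62%.
2001: real = 4196.4/1.543 = 2719.64; growth vs 2000 (2638.43) = 3.08%.

1999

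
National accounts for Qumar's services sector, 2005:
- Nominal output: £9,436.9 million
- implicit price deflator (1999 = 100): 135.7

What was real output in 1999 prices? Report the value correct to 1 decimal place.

Real output = Nominal / (implicit price deflator/100) = 9436.9 / 1.357 = 6954.24.

£6,954.2 million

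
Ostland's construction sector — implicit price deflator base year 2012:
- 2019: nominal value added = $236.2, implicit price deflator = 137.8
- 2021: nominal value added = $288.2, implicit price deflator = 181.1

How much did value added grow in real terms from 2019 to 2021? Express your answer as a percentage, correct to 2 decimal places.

-7.16%

Real value added 2019 = 236.2 / 1.378 = 171.41.
Real value added 2021 = 288.2 / 1.811 = 159.14.
Real growth = 159.14 / 171.41 − 1 = -0.0716.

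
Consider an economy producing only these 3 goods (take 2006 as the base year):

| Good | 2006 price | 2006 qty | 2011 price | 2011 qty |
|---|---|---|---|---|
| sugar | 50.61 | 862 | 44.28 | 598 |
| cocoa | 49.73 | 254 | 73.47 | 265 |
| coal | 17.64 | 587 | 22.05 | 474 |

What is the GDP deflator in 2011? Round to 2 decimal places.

108.87

Nominal GDP 2011 = 44.28·598 + 73.47·265 + 22.05·474 = 56400.69.
Real GDP 2011 (at 2006 prices) = 50.61·598 + 49.73·265 + 17.64·474 = 51804.59.
Deflator = Nominal/Real × 100 = 56400.69/51804.59 × 100 = 108.872.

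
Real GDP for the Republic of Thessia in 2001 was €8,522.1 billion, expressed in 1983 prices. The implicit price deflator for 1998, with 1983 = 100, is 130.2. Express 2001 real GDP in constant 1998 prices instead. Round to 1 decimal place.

€11,095.8 billion

Real GDP in 1998 prices = Real GDP in 1983 prices × (P_1998/P_1983) = 8522.1 × 1.302 = 11095.77.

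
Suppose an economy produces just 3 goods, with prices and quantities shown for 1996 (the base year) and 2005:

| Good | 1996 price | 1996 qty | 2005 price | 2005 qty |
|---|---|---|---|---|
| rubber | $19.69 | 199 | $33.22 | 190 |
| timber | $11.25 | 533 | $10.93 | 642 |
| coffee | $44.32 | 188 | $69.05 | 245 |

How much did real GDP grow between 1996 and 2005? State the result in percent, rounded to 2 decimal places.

19.59%

Real GDP 1996 = Nominal GDP 1996 = 19.69·199 + 11.25·533 + 44.32·188 = 18246.72.
Real GDP 2005 (at 1996 prices) = 19.69·190 + 11.25·642 + 44.32·245 = 21822.00.
Real growth = 21822.00/18246.72 − 1 = 0.1959.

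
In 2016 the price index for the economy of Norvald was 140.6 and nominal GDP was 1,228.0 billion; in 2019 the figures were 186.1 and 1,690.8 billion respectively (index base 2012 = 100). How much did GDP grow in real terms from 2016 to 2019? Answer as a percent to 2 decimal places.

Real GDP 2016 = 1228.0 / 1.406 = 873.40.
Real GDP 2019 = 1690.8 / 1.861 = 908.54.
Real growth = 908.54 / 873.40 − 1 = 0.0402.

4.02%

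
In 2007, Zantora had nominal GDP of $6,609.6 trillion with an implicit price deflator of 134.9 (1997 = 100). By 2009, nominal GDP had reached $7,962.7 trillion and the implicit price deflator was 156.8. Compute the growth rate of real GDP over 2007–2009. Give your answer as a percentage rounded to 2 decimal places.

3.65%

Real GDP 2007 = 6609.6 / 1.349 = 4899.63.
Real GDP 2009 = 7962.7 / 1.568 = 5078.25.
Real growth = 5078.25 / 4899.63 − 1 = 0.0365.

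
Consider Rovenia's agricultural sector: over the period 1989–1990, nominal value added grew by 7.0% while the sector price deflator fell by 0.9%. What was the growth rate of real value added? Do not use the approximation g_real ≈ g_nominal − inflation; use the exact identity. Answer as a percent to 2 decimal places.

(1 + g_nom) = (1 + g_real)(1 + π), so g_real = 1.0700 / 0.9910 − 1 = 0.07972.

7.97%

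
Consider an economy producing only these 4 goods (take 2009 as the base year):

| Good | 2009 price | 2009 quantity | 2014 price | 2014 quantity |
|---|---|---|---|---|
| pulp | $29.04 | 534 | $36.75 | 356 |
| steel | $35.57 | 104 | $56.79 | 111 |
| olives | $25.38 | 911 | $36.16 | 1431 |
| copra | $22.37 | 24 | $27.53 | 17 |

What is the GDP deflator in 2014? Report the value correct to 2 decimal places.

140.43

Nominal GDP 2014 = 36.75·356 + 56.79·111 + 36.16·1431 + 27.53·17 = 71599.66.
Real GDP 2014 (at 2009 prices) = 29.04·356 + 35.57·111 + 25.38·1431 + 22.37·17 = 50985.58.
Deflator = Nominal/Real × 100 = 71599.66/50985.58 × 100 = 140.431.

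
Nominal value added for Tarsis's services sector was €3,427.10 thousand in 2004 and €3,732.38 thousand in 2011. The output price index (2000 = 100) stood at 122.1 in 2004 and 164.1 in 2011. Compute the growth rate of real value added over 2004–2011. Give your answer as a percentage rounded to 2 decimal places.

Deflate each year: 2004 → 3427.10/1.221 = 2806.80; 2011 → 3732.38/1.641 = 2274.45.
So real value added changed by 2274.45/2806.80 − 1 = -0.1897, i.e. -18.97%.

-18.97%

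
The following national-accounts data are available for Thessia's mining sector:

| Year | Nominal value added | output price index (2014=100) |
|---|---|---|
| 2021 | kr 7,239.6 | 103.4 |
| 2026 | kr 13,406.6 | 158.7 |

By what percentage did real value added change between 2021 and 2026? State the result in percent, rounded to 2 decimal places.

Real value added 2021 = 7239.6 / 1.034 = 7001.55.
Real value added 2026 = 13406.6 / 1.587 = 8447.76.
Real growth = 8447.76 / 7001.55 − 1 = 0.2066.

20.66%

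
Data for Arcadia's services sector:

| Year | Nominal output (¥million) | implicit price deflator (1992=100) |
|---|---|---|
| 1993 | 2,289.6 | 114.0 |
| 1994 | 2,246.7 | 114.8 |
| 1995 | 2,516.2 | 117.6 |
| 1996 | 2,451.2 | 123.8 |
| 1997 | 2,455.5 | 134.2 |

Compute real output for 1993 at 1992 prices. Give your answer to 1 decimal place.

¥2,008.4 million

Real output 1993 = 2289.6 / 1.140 = 2008.42.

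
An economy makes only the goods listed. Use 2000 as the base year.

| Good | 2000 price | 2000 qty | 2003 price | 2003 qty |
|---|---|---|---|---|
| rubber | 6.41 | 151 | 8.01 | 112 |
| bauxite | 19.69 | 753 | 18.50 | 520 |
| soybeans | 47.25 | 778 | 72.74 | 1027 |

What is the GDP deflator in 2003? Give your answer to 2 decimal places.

Nominal GDP 2003 = 8.01·112 + 18.50·520 + 72.74·1027 = 85221.10.
Real GDP 2003 (at 2000 prices) = 6.41·112 + 19.69·520 + 47.25·1027 = 59482.47.
Deflator = Nominal/Real × 100 = 85221.10/59482.47 × 100 = 143.271.

143.27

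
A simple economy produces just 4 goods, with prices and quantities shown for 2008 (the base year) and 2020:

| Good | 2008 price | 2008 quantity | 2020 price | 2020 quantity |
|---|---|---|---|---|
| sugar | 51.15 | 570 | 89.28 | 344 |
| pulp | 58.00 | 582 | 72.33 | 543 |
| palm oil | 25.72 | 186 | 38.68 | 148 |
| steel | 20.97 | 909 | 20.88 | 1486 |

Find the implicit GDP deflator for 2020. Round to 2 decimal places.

Nominal GDP 2020 = 89.28·344 + 72.33·543 + 38.68·148 + 20.88·1486 = 106739.83.
Real GDP 2020 (at 2008 prices) = 51.15·344 + 58.00·543 + 25.72·148 + 20.97·1486 = 84057.58.
Deflator = Nominal/Real × 100 = 106739.83/84057.58 × 100 = 126.984.

126.98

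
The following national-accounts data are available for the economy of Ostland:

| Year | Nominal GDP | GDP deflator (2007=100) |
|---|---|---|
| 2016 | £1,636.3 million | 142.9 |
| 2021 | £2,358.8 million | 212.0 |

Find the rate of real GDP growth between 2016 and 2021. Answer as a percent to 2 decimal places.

Deflate each year: 2016 → 1636.3/1.429 = 1145.07; 2021 → 2358.8/2.120 = 1112.64.
So real GDP changed by 1112.64/1145.07 − 1 = -0.0283, i.e. -2.83%.

-2.83%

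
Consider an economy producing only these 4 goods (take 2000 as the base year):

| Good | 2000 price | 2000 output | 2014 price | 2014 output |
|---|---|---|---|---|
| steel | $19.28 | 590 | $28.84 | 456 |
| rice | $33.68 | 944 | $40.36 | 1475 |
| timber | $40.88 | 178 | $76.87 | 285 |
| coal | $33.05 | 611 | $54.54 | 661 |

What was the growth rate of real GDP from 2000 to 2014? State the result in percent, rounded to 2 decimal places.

Real GDP 2000 = Nominal GDP 2000 = 19.28·590 + 33.68·944 + 40.88·178 + 33.05·611 = 70639.31.
Real GDP 2014 (at 2000 prices) = 19.28·456 + 33.68·1475 + 40.88·285 + 33.05·661 = 91966.53.
Real growth = 91966.53/70639.31 − 1 = 0.3019.

30.19%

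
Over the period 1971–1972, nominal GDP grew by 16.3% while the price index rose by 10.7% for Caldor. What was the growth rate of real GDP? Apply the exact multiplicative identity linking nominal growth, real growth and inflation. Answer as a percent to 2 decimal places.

5.06%

(1 + g_nom) = (1 + g_real)(1 + π), so g_real = 1.1630 / 1.1070 − 1 = 0.05059.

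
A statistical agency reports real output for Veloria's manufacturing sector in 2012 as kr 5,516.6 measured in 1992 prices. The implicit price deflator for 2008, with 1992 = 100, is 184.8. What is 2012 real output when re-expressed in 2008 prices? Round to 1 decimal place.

Real output in 2008 prices = Real output in 1992 prices × (P_2008/P_1992) = 5516.6 × 1.848 = 10194.68.

kr 10,194.7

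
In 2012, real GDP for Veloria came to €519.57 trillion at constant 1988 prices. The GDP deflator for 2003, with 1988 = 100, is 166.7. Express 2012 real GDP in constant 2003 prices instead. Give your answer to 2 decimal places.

€866.12 trillion

Real GDP in 2003 prices = Real GDP in 1988 prices × (P_2003/P_1988) = 519.57 × 1.667 = 866.12.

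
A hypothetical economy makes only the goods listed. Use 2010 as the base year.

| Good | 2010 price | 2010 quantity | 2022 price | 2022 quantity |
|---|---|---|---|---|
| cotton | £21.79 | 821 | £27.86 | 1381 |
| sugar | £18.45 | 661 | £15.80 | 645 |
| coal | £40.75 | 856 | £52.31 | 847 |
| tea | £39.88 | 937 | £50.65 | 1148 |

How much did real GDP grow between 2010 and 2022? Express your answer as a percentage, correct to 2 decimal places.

Real GDP 2010 = Nominal GDP 2010 = 21.79·821 + 18.45·661 + 40.75·856 + 39.88·937 = 102334.60.
Real GDP 2022 (at 2010 prices) = 21.79·1381 + 18.45·645 + 40.75·847 + 39.88·1148 = 122289.73.
Real growth = 122289.73/102334.60 − 1 = 0.1950.

19.50%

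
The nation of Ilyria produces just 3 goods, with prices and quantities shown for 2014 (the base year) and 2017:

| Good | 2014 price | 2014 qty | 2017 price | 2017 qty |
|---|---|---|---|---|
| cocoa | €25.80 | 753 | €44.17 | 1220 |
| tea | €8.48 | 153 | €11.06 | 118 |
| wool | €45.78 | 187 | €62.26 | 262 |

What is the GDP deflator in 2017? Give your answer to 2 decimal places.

160.79

Nominal GDP 2017 = 44.17·1220 + 11.06·118 + 62.26·262 = 71504.60.
Real GDP 2017 (at 2014 prices) = 25.80·1220 + 8.48·118 + 45.78·262 = 44471.00.
Deflator = Nominal/Real × 100 = 71504.60/44471.00 × 100 = 160.789.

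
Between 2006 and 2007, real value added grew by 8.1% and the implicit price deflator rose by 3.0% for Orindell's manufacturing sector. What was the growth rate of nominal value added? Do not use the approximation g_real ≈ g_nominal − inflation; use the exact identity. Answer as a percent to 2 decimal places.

11.34%

(1 + g_nom) = (1 + g_real)(1 + π) = 1.0810 × 1.0300 = 1.11343.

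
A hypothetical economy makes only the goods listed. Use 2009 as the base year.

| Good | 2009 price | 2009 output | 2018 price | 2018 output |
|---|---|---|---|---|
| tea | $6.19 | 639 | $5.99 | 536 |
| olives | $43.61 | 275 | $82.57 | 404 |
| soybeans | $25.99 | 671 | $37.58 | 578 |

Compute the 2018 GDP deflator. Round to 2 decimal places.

162.10

Nominal GDP 2018 = 5.99·536 + 82.57·404 + 37.58·578 = 58290.16.
Real GDP 2018 (at 2009 prices) = 6.19·536 + 43.61·404 + 25.99·578 = 35958.50.
Deflator = Nominal/Real × 100 = 58290.16/35958.50 × 100 = 162.104.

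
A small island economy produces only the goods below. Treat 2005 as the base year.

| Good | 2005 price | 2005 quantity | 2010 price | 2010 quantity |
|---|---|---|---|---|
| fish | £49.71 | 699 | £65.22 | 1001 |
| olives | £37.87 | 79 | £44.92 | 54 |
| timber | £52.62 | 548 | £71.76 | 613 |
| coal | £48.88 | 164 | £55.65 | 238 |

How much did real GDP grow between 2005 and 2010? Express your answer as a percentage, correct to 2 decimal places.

28.29%

Real GDP 2005 = Nominal GDP 2005 = 49.71·699 + 37.87·79 + 52.62·548 + 48.88·164 = 74591.10.
Real GDP 2010 (at 2005 prices) = 49.71·1001 + 37.87·54 + 52.62·613 + 48.88·238 = 95694.19.
Real growth = 95694.19/74591.10 − 1 = 0.2829.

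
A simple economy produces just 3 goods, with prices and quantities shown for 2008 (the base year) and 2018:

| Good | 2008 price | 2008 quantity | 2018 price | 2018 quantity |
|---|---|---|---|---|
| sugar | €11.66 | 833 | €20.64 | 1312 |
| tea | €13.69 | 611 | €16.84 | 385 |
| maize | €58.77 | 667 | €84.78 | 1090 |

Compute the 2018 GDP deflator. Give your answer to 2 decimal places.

Nominal GDP 2018 = 20.64·1312 + 16.84·385 + 84.78·1090 = 125973.28.
Real GDP 2018 (at 2008 prices) = 11.66·1312 + 13.69·385 + 58.77·1090 = 84627.87.
Deflator = Nominal/Real × 100 = 125973.28/84627.87 × 100 = 148.856.

148.86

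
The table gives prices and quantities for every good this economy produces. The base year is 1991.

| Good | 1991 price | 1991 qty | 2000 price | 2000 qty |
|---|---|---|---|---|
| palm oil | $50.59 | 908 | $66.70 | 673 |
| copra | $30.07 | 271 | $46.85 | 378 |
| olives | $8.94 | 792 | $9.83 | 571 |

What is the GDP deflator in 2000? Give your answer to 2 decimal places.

Nominal GDP 2000 = 66.70·673 + 46.85·378 + 9.83·571 = 68211.33.
Real GDP 2000 (at 1991 prices) = 50.59·673 + 30.07·378 + 8.94·571 = 50518.27.
Deflator = Nominal/Real × 100 = 68211.33/50518.27 × 100 = 135.023.

135.02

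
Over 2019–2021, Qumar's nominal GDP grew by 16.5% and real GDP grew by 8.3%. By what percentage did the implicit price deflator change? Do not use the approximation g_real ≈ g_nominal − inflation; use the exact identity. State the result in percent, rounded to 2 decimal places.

(1 + g_nom) = (1 + g_real)(1 + π), so π = 1.1650 / 1.0830 − 1 = 0.07572.

7.57%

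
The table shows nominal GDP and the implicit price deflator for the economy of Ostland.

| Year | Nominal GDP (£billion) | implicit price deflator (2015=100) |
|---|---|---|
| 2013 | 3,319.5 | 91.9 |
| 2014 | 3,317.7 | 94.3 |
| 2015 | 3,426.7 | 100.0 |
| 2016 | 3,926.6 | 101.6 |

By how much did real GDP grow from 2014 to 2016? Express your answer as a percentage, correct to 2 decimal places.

Real GDP 2014 = 3317.7/0.943 = 3518.24.
Real GDP 2016 = 3926.6/1.016 = 3864.76.
Change = 3864.76/3518.24 − 1 = 0.0985.

9.85%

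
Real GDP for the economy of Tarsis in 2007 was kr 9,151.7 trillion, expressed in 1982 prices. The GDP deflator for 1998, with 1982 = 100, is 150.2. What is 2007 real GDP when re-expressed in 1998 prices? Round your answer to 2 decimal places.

kr 13,745.85 trillion

Real GDP in 1998 prices = Real GDP in 1982 prices × (P_1998/P_1982) = 9151.7 × 1.502 = 13745.85.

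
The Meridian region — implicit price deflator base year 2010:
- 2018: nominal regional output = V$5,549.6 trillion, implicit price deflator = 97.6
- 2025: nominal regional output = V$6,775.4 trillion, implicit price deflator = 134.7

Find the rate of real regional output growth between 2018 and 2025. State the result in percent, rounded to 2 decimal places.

Deflate each year: 2018 → 5549.6/0.976 = 5686.07; 2025 → 6775.4/1.347 = 5029.99.
So real regional output changed by 5029.99/5686.07 − 1 = -0.1154, i.e. -11.54%.

-11.54%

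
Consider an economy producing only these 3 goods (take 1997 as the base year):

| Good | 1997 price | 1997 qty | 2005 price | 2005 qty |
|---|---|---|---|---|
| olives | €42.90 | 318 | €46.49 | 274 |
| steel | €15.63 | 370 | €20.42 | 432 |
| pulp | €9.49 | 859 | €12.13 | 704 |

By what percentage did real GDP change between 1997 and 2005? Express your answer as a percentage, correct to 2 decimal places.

Real GDP 1997 = Nominal GDP 1997 = 42.90·318 + 15.63·370 + 9.49·859 = 27577.21.
Real GDP 2005 (at 1997 prices) = 42.90·274 + 15.63·432 + 9.49·704 = 25187.72.
Real growth = 25187.72/27577.21 − 1 = -0.0866.

-8.66%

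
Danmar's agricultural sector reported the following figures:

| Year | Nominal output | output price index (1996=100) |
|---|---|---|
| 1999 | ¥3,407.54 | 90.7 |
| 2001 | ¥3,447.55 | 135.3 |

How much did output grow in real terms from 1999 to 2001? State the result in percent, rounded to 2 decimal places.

Real output 1999 = 3407.54 / 0.907 = 3756.93.
Real output 2001 = 3447.55 / 1.353 = 2548.08.
Real growth = 2548.08 / 3756.93 − 1 = -0.3218.

-32.18%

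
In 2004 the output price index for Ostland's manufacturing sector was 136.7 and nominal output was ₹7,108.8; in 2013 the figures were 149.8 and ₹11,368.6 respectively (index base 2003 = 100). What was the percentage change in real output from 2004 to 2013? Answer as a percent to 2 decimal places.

45.94%

Deflate each year: 2004 → 7108.8/1.367 = 5200.29; 2013 → 11368.6/1.498 = 7589.19.
So real output changed by 7589.19/5200.29 − 1 = 0.4594, i.e. 45.94%.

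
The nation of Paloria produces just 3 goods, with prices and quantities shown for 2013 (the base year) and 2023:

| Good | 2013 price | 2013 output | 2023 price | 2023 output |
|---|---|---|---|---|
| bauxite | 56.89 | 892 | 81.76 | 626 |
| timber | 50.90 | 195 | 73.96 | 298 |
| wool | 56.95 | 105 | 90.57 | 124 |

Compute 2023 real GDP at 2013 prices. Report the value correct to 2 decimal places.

57843.14

Real GDP 2023 = Σ (p_2013 × q_2023) = 56.89·626 + 50.90·298 + 56.95·124 = 57843.14.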